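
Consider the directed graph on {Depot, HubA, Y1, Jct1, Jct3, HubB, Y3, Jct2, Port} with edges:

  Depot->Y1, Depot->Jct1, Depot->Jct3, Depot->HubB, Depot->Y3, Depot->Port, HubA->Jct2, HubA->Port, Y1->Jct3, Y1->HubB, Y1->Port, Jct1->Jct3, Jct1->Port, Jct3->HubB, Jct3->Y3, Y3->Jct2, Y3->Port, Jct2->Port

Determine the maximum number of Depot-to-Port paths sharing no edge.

Assign every edge capacity 1; by Menger, the answer equals the max flow.
Path Depot→Port (+1); total 1.
Path Depot→Y1→Port (+1); total 2.
Path Depot→Jct1→Port (+1); total 3.
Path Depot→Y3→Port (+1); total 4.
Path Depot→Jct3→Y3→Jct2→Port (+1); total 5.
No residual Depot→Port path; max flow = 5.
Certifying cut of size 5: {Depot→Jct1, Depot→Jct3, Depot→Port, Depot→Y1, Depot→Y3}.

5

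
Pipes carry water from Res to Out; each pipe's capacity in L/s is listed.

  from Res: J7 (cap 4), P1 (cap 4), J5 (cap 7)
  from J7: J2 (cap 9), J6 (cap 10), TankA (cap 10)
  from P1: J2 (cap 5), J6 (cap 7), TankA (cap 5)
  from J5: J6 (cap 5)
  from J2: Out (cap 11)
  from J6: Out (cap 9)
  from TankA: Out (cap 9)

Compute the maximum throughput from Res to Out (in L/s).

Augment Res→J7→J2→Out: bottleneck 4, flow now 4.
Augment Res→P1→J2→Out: bottleneck 4, flow now 8.
Augment Res→J5→J6→Out: bottleneck 5, flow now 13.
No augmenting path remains; maximum flow = 13.
In the residual graph, reachable from Res: {Res, J5}.
Min-cut edges: Res→J7 (4), Res→P1 (4), J5→J6 (5); capacity 4 + 4 + 5 = 13.
This cut is saturated, so no flow can exceed 13.

13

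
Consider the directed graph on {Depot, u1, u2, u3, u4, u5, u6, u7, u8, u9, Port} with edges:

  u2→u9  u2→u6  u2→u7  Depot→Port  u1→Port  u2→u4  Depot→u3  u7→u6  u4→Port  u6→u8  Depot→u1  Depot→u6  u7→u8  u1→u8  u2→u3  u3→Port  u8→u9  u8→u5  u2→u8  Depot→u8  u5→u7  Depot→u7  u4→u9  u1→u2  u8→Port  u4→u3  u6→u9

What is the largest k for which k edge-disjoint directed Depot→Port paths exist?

4

Assign every edge capacity 1; by Menger, the answer equals the max flow.
Path Depot→Port (+1); total 1.
Path Depot→u1→Port (+1); total 2.
Path Depot→u3→Port (+1); total 3.
Path Depot→u8→Port (+1); total 4.
No residual Depot→Port path; max flow = 4.
Certifying cut of size 4: {Depot→Port, Depot→u1, Depot→u3, u8→Port}.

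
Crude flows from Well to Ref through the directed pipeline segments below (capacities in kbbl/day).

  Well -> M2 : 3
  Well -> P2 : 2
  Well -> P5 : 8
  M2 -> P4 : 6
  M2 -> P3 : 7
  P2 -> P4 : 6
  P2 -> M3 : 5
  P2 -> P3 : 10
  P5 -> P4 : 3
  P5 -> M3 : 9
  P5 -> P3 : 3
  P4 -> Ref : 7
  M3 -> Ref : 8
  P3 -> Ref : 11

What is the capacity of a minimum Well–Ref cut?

13

Augment Well→M2→P4→Ref: bottleneck 3, flow now 3.
Augment Well→P2→P4→Ref: bottleneck 2, flow now 5.
Augment Well→P5→P4→Ref: bottleneck 2, flow now 7.
Augment Well→P5→M3→Ref: bottleneck 6, flow now 13.
No augmenting path remains; maximum flow = 13.
By max-flow min-cut, the minimum cut capacity equals the max flow.
In the residual graph, reachable from Well: {Well}.
Min-cut edges: Well→M2 (3), Well→P2 (2), Well→P5 (8); capacity 3 + 2 + 8 = 13.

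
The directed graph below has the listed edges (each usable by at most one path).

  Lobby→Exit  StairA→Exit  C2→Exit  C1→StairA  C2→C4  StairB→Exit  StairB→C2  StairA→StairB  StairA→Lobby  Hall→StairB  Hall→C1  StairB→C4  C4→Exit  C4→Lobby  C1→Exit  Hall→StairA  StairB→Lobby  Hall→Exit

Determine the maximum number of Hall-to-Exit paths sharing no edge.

4

Assign every edge capacity 1; by Menger, the answer equals the max flow.
Path Hall→Exit (+1); total 1.
Path Hall→StairA→Exit (+1); total 2.
Path Hall→StairB→Exit (+1); total 3.
Path Hall→C1→Exit (+1); total 4.
No residual Hall→Exit path; max flow = 4.
Certifying cut of size 4: {Hall→C1, Hall→Exit, Hall→StairA, Hall→StairB}.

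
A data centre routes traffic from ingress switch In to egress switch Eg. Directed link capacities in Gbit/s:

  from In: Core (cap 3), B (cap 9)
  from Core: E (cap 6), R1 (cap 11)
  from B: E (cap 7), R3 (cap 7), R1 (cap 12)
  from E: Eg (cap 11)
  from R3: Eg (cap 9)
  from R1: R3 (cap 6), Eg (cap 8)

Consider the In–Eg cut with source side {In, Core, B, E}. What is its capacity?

Edges leaving {In, Core, B, E}: Core→R1 (11), B→R3 (7), B→R1 (12), E→Eg (11).
Cut capacity = 11 + 7 + 12 + 11 = 41.

41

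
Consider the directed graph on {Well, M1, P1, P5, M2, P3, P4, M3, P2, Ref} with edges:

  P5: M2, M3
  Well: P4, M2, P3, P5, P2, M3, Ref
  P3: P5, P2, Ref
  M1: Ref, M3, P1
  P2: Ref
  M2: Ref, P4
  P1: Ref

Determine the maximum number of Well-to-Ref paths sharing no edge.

Assign every edge capacity 1; by Menger, the answer equals the max flow.
Path Well→Ref (+1); total 1.
Path Well→M2→Ref (+1); total 2.
Path Well→P3→Ref (+1); total 3.
Path Well→P2→Ref (+1); total 4.
No residual Well→Ref path; max flow = 4.
Certifying cut of size 4: {M2→Ref, Well→P2, Well→P3, Well→Ref}.

4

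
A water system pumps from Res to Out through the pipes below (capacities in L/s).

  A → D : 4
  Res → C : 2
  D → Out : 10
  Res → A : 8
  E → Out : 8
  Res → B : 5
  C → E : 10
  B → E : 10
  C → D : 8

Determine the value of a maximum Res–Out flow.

11

Augment Res→A→D→Out: bottleneck 4, flow now 4.
Augment Res→B→E→Out: bottleneck 5, flow now 9.
Augment Res→C→D→Out: bottleneck 2, flow now 11.
No augmenting path remains; maximum flow = 11.
In the residual graph, reachable from Res: {Res, A}.
Min-cut edges: Res→B (5), Res→C (2), A→D (4); capacity 5 + 2 + 4 = 11.
This cut is saturated, so no flow can exceed 11.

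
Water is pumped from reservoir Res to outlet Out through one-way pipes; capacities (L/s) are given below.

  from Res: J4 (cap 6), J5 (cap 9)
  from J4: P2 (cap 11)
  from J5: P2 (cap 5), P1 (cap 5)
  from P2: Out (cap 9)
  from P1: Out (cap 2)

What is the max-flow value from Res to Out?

Augment Res→J4→P2→Out: bottleneck 6, flow now 6.
Augment Res→J5→P2→Out: bottleneck 3, flow now 9.
Augment Res→J5→P1→Out: bottleneck 2, flow now 11.
No augmenting path remains; maximum flow = 11.
In the residual graph, reachable from Res: {Res, J4, J5, P2, P1}.
Min-cut edges: P2→Out (9), P1→Out (2); capacity 9 + 2 = 11.
This cut is saturated, so no flow can exceed 11.

11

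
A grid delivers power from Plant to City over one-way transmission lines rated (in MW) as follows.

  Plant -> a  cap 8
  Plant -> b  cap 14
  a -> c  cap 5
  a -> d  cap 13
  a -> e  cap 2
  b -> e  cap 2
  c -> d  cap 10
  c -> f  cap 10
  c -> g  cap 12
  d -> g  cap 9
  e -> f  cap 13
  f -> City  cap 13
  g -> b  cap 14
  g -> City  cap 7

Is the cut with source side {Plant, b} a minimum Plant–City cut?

Yes — it is a minimum cut (capacity 10).

Given cut capacity: 8 + 2 = 10.
Augment Plant→a→c→f→City: bottleneck 5, flow now 5.
Augment Plant→a→d→g→City: bottleneck 3, flow now 8.
Augment Plant→b→e→f→City: bottleneck 2, flow now 10.
No augmenting path remains; maximum flow = 10.
Cut capacity 10 equals the max flow, so it is a minimum cut.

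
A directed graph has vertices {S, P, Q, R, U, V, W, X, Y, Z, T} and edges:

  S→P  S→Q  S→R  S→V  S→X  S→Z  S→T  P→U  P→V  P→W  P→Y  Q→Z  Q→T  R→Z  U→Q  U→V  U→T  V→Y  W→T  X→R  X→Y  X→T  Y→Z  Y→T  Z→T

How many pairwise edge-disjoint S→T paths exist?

6

Assign every edge capacity 1; by Menger, the answer equals the max flow.
Path S→T (+1); total 1.
Path S→Q→T (+1); total 2.
Path S→X→T (+1); total 3.
Path S→Z→T (+1); total 4.
Path S→P→U→T (+1); total 5.
Path S→V→Y→T (+1); total 6.
No residual S→T path; max flow = 6.
Certifying cut of size 6: {S→P, S→Q, S→T, S→V, S→X, Z→T}.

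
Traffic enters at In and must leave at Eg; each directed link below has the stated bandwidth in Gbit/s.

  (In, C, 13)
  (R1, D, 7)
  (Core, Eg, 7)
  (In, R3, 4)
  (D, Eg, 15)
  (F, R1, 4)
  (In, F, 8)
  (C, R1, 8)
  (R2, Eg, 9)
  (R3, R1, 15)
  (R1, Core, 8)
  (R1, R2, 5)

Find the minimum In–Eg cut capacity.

Augment In→F→R1→R2→Eg: bottleneck 4, flow now 4.
Augment In→C→R1→R2→Eg: bottleneck 1, flow now 5.
Augment In→C→R1→Core→Eg: bottleneck 7, flow now 12.
Augment In→R3→R1→D→Eg: bottleneck 4, flow now 16.
No augmenting path remains; maximum flow = 16.
By max-flow min-cut, the minimum cut capacity equals the max flow.
In the residual graph, reachable from In: {In, F, C}.
Min-cut edges: In→R3 (4), F→R1 (4), C→R1 (8); capacity 4 + 4 + 8 = 16.

16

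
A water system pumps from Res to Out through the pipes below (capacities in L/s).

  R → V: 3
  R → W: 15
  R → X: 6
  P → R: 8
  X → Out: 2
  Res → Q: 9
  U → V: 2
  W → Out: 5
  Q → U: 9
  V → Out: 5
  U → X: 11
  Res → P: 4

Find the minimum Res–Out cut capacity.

8

Augment Res→P→R→V→Out: bottleneck 3, flow now 3.
Augment Res→P→R→W→Out: bottleneck 1, flow now 4.
Augment Res→Q→U→V→Out: bottleneck 2, flow now 6.
Augment Res→Q→U→X→Out: bottleneck 2, flow now 8.
No augmenting path remains; maximum flow = 8.
By max-flow min-cut, the minimum cut capacity equals the max flow.
In the residual graph, reachable from Res: {Res, Q, U, X}.
Min-cut edges: Res→P (4), U→V (2), X→Out (2); capacity 4 + 2 + 2 = 8.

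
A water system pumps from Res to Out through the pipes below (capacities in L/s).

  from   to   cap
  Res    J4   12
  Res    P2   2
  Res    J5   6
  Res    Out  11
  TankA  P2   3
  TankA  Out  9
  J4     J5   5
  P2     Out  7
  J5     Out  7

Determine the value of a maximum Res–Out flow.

20

Augment Res→Out: bottleneck 11, flow now 11.
Augment Res→P2→Out: bottleneck 2, flow now 13.
Augment Res→J5→Out: bottleneck 6, flow now 19.
Augment Res→J4→J5→Out: bottleneck 1, flow now 20.
No augmenting path remains; maximum flow = 20.
In the residual graph, reachable from Res: {Res, J4, J5}.
Min-cut edges: Res→P2 (2), Res→Out (11), J5→Out (7); capacity 2 + 11 + 7 = 20.
This cut is saturated, so no flow can exceed 20.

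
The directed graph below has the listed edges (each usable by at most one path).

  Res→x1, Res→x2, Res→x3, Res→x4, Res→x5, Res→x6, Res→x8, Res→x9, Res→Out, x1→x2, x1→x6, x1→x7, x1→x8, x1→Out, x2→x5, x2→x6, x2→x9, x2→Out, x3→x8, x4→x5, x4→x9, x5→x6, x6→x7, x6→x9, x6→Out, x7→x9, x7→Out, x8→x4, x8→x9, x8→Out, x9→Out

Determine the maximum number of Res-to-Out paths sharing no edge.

7

Assign every edge capacity 1; by Menger, the answer equals the max flow.
Path Res→Out (+1); total 1.
Path Res→x1→Out (+1); total 2.
Path Res→x2→Out (+1); total 3.
Path Res→x6→Out (+1); total 4.
Path Res→x8→Out (+1); total 5.
Path Res→x9→Out (+1); total 6.
Path Res→x5→x6→x7→Out (+1); total 7.
No residual Res→Out path; max flow = 7.
Certifying cut of size 7: {Res→Out, Res→x1, Res→x2, Res→x6, x5→x6, x8→Out, x9→Out}.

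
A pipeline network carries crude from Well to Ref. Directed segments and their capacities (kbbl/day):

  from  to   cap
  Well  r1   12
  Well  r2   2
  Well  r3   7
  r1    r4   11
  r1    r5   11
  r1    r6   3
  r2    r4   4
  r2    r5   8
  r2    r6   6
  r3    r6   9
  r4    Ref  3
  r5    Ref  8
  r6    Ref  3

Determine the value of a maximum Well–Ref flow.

Augment Well→r1→r4→Ref: bottleneck 3, flow now 3.
Augment Well→r1→r5→Ref: bottleneck 8, flow now 11.
Augment Well→r1→r6→Ref: bottleneck 1, flow now 12.
Augment Well→r2→r6→Ref: bottleneck 2, flow now 14.
No augmenting path remains; maximum flow = 14.
In the residual graph, reachable from Well: {Well, r1, r2, r3, r4, r5, r6}.
Min-cut edges: r4→Ref (3), r5→Ref (8), r6→Ref (3); capacity 3 + 8 + 3 = 14.
This cut is saturated, so no flow can exceed 14.

14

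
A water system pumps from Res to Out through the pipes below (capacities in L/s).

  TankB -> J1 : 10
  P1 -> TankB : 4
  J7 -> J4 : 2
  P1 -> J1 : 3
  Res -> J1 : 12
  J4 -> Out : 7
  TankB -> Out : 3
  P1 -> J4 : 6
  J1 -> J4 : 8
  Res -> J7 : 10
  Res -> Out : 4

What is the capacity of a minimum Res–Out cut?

Augment Res→Out: bottleneck 4, flow now 4.
Augment Res→J7→J4→Out: bottleneck 2, flow now 6.
Augment Res→J1→J4→Out: bottleneck 5, flow now 11.
No augmenting path remains; maximum flow = 11.
By max-flow min-cut, the minimum cut capacity equals the max flow.
In the residual graph, reachable from Res: {Res, J7, J1, J4}.
Min-cut edges: Res→Out (4), J4→Out (7); capacity 4 + 7 = 11.

11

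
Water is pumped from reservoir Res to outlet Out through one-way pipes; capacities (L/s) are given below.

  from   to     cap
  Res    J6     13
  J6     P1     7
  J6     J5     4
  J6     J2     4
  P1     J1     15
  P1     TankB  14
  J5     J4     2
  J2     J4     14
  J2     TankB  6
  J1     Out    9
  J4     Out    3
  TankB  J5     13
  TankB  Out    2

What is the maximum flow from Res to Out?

12

Augment Res→J6→P1→J1→Out: bottleneck 7, flow now 7.
Augment Res→J6→J5→J4→Out: bottleneck 2, flow now 9.
Augment Res→J6→J2→J4→Out: bottleneck 1, flow now 10.
Augment Res→J6→J2→TankB→Out: bottleneck 2, flow now 12.
No augmenting path remains; maximum flow = 12.
In the residual graph, reachable from Res: {Res, J6, J5, J2, J4, TankB}.
Min-cut edges: J6→P1 (7), J4→Out (3), TankB→Out (2); capacity 7 + 3 + 2 = 12.
This cut is saturated, so no flow can exceed 12.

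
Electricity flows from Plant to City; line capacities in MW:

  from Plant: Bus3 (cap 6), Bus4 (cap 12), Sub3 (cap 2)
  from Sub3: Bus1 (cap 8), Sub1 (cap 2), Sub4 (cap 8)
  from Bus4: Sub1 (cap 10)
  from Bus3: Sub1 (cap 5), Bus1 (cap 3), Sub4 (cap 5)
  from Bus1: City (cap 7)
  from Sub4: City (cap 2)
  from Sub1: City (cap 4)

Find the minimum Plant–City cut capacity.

Augment Plant→Sub3→Bus1→City: bottleneck 2, flow now 2.
Augment Plant→Bus4→Sub1→City: bottleneck 4, flow now 6.
Augment Plant→Bus3→Bus1→City: bottleneck 3, flow now 9.
Augment Plant→Bus3→Sub4→City: bottleneck 2, flow now 11.
No augmenting path remains; maximum flow = 11.
By max-flow min-cut, the minimum cut capacity equals the max flow.
In the residual graph, reachable from Plant: {Plant, Bus4, Bus3, Sub4, Sub1}.
Min-cut edges: Plant→Sub3 (2), Bus3→Bus1 (3), Sub4→City (2), Sub1→City (4); capacity 2 + 3 + 2 + 4 = 11.

11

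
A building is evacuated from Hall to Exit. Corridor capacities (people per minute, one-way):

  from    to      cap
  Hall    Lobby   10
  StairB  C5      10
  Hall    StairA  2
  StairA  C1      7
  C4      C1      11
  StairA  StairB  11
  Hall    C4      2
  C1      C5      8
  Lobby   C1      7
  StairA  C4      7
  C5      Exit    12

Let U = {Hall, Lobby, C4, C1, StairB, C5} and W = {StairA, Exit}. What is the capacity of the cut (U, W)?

14

Edges leaving {Hall, Lobby, C4, C1, StairB, C5}: Hall→StairA (2), C5→Exit (12).
Cut capacity = 2 + 12 = 14.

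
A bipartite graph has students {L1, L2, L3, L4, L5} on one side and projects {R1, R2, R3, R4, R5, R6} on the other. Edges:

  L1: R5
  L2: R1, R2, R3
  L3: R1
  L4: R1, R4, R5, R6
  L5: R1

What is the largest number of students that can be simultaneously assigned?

4

Unit-capacity flow: source→left, listed edges, right→sink; max matching = max flow.
Augmenting path L1→R5 (+1); matched 1.
Augmenting path L2→R1 (+1); matched 2.
Augmenting path L4→R4 (+1); matched 3.
Augmenting path L3→R1→L2→R2 (+1); matched 4.
No augmenting path remains; maximum matching = 4.
König certificate: {L1, L2, L4, R1} is a vertex cover of size 4 (every listed pair touches it), so no matching can be larger.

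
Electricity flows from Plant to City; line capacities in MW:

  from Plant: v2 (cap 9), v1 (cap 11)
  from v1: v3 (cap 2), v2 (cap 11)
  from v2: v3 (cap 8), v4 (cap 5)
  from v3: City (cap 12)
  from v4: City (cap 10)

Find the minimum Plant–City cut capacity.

Augment Plant→v1→v3→City: bottleneck 2, flow now 2.
Augment Plant→v2→v3→City: bottleneck 8, flow now 10.
Augment Plant→v2→v4→City: bottleneck 1, flow now 11.
Augment Plant→v1→v2→v4→City: bottleneck 4, flow now 15.
No augmenting path remains; maximum flow = 15.
By max-flow min-cut, the minimum cut capacity equals the max flow.
In the residual graph, reachable from Plant: {Plant, v1, v2}.
Min-cut edges: v1→v3 (2), v2→v3 (8), v2→v4 (5); capacity 2 + 8 + 5 = 15.

15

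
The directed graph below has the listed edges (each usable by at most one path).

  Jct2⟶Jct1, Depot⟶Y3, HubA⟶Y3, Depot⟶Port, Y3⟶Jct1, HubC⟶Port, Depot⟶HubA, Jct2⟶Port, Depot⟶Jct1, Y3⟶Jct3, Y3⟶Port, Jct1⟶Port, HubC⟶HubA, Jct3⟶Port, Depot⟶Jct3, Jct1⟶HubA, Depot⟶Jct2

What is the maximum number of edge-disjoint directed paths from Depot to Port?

5

Assign every edge capacity 1; by Menger, the answer equals the max flow.
Path Depot→Port (+1); total 1.
Path Depot→Jct2→Port (+1); total 2.
Path Depot→Y3→Port (+1); total 3.
Path Depot→Jct3→Port (+1); total 4.
Path Depot→Jct1→Port (+1); total 5.
No residual Depot→Port path; max flow = 5.
Certifying cut of size 5: {Depot→Jct2, Depot→Port, Jct1→Port, Jct3→Port, Y3→Port}.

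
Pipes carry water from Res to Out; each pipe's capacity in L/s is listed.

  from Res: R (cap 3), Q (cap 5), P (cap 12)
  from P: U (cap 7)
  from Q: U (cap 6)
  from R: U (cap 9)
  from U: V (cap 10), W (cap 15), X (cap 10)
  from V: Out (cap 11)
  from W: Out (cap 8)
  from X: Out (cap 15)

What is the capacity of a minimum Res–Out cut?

15

Augment Res→P→U→V→Out: bottleneck 7, flow now 7.
Augment Res→Q→U→V→Out: bottleneck 3, flow now 10.
Augment Res→Q→U→W→Out: bottleneck 2, flow now 12.
Augment Res→R→U→W→Out: bottleneck 3, flow now 15.
No augmenting path remains; maximum flow = 15.
By max-flow min-cut, the minimum cut capacity equals the max flow.
In the residual graph, reachable from Res: {Res, P}.
Min-cut edges: Res→Q (5), Res→R (3), P→U (7); capacity 5 + 3 + 7 = 15.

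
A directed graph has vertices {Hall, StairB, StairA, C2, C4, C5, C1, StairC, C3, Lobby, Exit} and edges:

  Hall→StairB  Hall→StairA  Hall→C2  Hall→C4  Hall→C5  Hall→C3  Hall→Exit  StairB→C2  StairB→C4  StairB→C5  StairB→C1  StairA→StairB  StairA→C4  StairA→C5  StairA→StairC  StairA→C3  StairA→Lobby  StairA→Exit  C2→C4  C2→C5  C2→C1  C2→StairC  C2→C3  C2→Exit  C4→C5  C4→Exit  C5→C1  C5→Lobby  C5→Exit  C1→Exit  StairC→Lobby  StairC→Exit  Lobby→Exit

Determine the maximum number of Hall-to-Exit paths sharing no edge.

Assign every edge capacity 1; by Menger, the answer equals the max flow.
Path Hall→Exit (+1); total 1.
Path Hall→StairA→Exit (+1); total 2.
Path Hall→C2→Exit (+1); total 3.
Path Hall→C4→Exit (+1); total 4.
Path Hall→C5→Exit (+1); total 5.
Path Hall→StairB→C1→Exit (+1); total 6.
No residual Hall→Exit path; max flow = 6.
Certifying cut of size 6: {Hall→C2, Hall→C4, Hall→C5, Hall→Exit, Hall→StairA, Hall→StairB}.

6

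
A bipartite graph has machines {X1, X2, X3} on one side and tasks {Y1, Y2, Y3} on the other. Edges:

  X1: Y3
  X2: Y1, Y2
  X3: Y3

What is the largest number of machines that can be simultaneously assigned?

Unit-capacity flow: source→left, listed edges, right→sink; max matching = max flow.
Augmenting path X1→Y3 (+1); matched 1.
Augmenting path X2→Y1 (+1); matched 2.
No augmenting path remains; maximum matching = 2.
König certificate: {X2, Y3} is a vertex cover of size 2 (every listed pair touches it), so no matching can be larger.

2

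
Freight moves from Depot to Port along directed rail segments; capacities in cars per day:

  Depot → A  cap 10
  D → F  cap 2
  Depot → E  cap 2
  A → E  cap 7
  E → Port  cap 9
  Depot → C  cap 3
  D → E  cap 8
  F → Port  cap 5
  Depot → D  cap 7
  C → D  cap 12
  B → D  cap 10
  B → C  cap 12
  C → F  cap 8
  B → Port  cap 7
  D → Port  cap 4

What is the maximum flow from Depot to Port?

18

Augment Depot→D→Port: bottleneck 4, flow now 4.
Augment Depot→E→Port: bottleneck 2, flow now 6.
Augment Depot→A→E→Port: bottleneck 7, flow now 13.
Augment Depot→C→F→Port: bottleneck 3, flow now 16.
Augment Depot→D→F→Port: bottleneck 2, flow now 18.
No augmenting path remains; maximum flow = 18.
In the residual graph, reachable from Depot: {Depot, A, D, E}.
Min-cut edges: Depot→C (3), D→F (2), D→Port (4), E→Port (9); capacity 3 + 2 + 4 + 9 = 18.
This cut is saturated, so no flow can exceed 18.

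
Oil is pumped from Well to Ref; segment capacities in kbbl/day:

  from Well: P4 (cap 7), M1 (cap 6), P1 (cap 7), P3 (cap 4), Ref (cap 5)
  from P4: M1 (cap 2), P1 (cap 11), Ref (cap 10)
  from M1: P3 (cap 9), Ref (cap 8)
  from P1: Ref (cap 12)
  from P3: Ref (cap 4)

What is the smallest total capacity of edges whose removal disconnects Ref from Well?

Augment Well→Ref: bottleneck 5, flow now 5.
Augment Well→P4→Ref: bottleneck 7, flow now 12.
Augment Well→M1→Ref: bottleneck 6, flow now 18.
Augment Well→P1→Ref: bottleneck 7, flow now 25.
Augment Well→P3→Ref: bottleneck 4, flow now 29.
No augmenting path remains; maximum flow = 29.
By max-flow min-cut, the minimum cut capacity equals the max flow.
In the residual graph, reachable from Well: {Well}.
Min-cut edges: Well→P4 (7), Well→M1 (6), Well→P1 (7), Well→P3 (4), Well→Ref (5); capacity 7 + 6 + 7 + 4 + 5 = 29.

29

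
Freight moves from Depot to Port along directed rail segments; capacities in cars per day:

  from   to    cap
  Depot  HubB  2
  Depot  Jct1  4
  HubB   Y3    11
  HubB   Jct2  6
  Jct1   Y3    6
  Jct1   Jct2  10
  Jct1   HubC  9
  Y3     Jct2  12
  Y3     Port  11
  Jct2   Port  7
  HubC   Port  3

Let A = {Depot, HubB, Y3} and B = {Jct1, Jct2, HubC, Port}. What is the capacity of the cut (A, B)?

Edges leaving {Depot, HubB, Y3}: Depot→Jct1 (4), HubB→Jct2 (6), Y3→Jct2 (12), Y3→Port (11).
Cut capacity = 4 + 6 + 12 + 11 = 33.

33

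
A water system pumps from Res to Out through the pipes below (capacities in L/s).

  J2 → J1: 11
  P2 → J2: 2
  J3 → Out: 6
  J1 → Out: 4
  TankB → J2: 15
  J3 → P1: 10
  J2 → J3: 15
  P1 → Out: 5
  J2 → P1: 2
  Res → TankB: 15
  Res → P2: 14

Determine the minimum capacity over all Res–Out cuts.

Augment Res→TankB→J2→J1→Out: bottleneck 4, flow now 4.
Augment Res→TankB→J2→P1→Out: bottleneck 2, flow now 6.
Augment Res→TankB→J2→J3→Out: bottleneck 6, flow now 12.
Augment Res→TankB→J2→J3→P1→Out: bottleneck 3, flow now 15.
No augmenting path remains; maximum flow = 15.
By max-flow min-cut, the minimum cut capacity equals the max flow.
In the residual graph, reachable from Res: {Res, TankB, P2, J2, J1, P1, J3}.
Min-cut edges: J1→Out (4), P1→Out (5), J3→Out (6); capacity 4 + 5 + 6 = 15.

15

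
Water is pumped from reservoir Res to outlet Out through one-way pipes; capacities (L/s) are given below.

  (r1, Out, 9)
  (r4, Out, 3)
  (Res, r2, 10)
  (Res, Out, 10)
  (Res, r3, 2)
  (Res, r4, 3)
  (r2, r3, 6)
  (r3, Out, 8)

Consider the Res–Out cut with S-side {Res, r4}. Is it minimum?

No — its capacity is 25, but the minimum cut has capacity 21.

Given cut capacity: 10 + 2 + 10 + 3 = 25.
Augment Res→Out: bottleneck 10, flow now 10.
Augment Res→r3→Out: bottleneck 2, flow now 12.
Augment Res→r4→Out: bottleneck 3, flow now 15.
Augment Res→r2→r3→Out: bottleneck 6, flow now 21.
No augmenting path remains; maximum flow = 21.
In the residual graph, reachable from Res: {Res, r2}.
Min-cut edges: Res→r3 (2), Res→r4 (3), Res→Out (10), r2→r3 (6); capacity 2 + 3 + 10 + 6 = 21.
Cut capacity 25 exceeds the max flow 21, so it is not minimum.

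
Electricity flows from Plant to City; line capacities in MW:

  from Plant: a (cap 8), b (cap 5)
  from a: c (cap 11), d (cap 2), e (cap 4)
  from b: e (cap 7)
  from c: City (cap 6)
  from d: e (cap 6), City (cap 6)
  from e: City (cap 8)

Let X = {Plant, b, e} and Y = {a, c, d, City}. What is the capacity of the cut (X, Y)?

16

Edges leaving {Plant, b, e}: Plant→a (8), e→City (8).
Cut capacity = 8 + 8 = 16.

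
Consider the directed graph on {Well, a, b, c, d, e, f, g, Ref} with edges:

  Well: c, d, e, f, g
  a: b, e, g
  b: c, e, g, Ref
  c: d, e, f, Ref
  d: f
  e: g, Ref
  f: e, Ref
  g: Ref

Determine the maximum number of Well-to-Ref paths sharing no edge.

Assign every edge capacity 1; by Menger, the answer equals the max flow.
Path Well→c→Ref (+1); total 1.
Path Well→e→Ref (+1); total 2.
Path Well→f→Ref (+1); total 3.
Path Well→g→Ref (+1); total 4.
No residual Well→Ref path; max flow = 4.
Certifying cut of size 4: {Well→c, e→Ref, f→Ref, g→Ref}.

4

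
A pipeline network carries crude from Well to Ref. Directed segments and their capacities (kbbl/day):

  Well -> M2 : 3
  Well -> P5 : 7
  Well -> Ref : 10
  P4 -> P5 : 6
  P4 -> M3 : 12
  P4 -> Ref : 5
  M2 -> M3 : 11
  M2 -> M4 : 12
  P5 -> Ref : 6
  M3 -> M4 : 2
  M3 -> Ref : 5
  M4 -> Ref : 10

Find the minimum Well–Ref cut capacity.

Augment Well→Ref: bottleneck 10, flow now 10.
Augment Well→P5→Ref: bottleneck 6, flow now 16.
Augment Well→M2→M3→Ref: bottleneck 3, flow now 19.
No augmenting path remains; maximum flow = 19.
By max-flow min-cut, the minimum cut capacity equals the max flow.
In the residual graph, reachable from Well: {Well, P5}.
Min-cut edges: Well→M2 (3), Well→Ref (10), P5→Ref (6); capacity 3 + 10 + 6 = 19.

19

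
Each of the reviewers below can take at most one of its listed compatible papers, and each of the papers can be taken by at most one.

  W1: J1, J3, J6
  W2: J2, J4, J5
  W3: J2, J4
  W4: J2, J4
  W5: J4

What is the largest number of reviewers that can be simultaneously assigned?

Unit-capacity flow: source→left, listed edges, right→sink; max matching = max flow.
Augmenting path W1→J1 (+1); matched 1.
Augmenting path W2→J2 (+1); matched 2.
Augmenting path W3→J4 (+1); matched 3.
Augmenting path W4→J2→W2→J5 (+1); matched 4.
No augmenting path remains; maximum matching = 4.
König certificate: {W1, W2, J2, J4} is a vertex cover of size 4 (every listed pair touches it), so no matching can be larger.

4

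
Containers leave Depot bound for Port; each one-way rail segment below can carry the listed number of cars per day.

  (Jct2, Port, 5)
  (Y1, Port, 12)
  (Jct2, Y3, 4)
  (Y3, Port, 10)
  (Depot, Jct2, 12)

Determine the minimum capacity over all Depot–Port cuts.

9

Augment Depot→Jct2→Port: bottleneck 5, flow now 5.
Augment Depot→Jct2→Y3→Port: bottleneck 4, flow now 9.
No augmenting path remains; maximum flow = 9.
By max-flow min-cut, the minimum cut capacity equals the max flow.
In the residual graph, reachable from Depot: {Depot, Jct2}.
Min-cut edges: Jct2→Y3 (4), Jct2→Port (5); capacity 4 + 5 = 9.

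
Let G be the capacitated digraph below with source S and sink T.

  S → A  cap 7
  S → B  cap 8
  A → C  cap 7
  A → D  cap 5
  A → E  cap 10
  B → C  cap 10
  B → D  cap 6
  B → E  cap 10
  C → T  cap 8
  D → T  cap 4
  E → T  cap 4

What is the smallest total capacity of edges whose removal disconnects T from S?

15

Augment S→A→C→T: bottleneck 7, flow now 7.
Augment S→B→C→T: bottleneck 1, flow now 8.
Augment S→B→D→T: bottleneck 4, flow now 12.
Augment S→B→E→T: bottleneck 3, flow now 15.
No augmenting path remains; maximum flow = 15.
By max-flow min-cut, the minimum cut capacity equals the max flow.
In the residual graph, reachable from S: {S}.
Min-cut edges: S→A (7), S→B (8); capacity 7 + 8 = 15.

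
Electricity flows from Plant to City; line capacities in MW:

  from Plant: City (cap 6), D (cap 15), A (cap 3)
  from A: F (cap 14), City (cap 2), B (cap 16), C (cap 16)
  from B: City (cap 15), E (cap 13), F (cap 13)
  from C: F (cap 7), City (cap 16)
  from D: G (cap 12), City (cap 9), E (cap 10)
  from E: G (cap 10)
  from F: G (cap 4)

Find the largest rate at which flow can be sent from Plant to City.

18

Augment Plant→City: bottleneck 6, flow now 6.
Augment Plant→A→City: bottleneck 2, flow now 8.
Augment Plant→D→City: bottleneck 9, flow now 17.
Augment Plant→A→B→City: bottleneck 1, flow now 18.
No augmenting path remains; maximum flow = 18.
In the residual graph, reachable from Plant: {Plant, D, E, G}.
Min-cut edges: Plant→A (3), Plant→City (6), D→City (9); capacity 3 + 6 + 9 = 18.
This cut is saturated, so no flow can exceed 18.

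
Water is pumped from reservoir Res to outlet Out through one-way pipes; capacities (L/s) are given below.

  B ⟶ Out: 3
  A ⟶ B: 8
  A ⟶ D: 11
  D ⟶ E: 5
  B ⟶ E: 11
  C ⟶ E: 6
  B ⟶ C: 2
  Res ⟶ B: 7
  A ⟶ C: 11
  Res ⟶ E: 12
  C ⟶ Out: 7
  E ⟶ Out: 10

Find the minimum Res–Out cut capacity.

15

Augment Res→B→Out: bottleneck 3, flow now 3.
Augment Res→E→Out: bottleneck 10, flow now 13.
Augment Res→B→C→Out: bottleneck 2, flow now 15.
No augmenting path remains; maximum flow = 15.
By max-flow min-cut, the minimum cut capacity equals the max flow.
In the residual graph, reachable from Res: {Res, B, E}.
Min-cut edges: B→C (2), B→Out (3), E→Out (10); capacity 2 + 3 + 10 = 15.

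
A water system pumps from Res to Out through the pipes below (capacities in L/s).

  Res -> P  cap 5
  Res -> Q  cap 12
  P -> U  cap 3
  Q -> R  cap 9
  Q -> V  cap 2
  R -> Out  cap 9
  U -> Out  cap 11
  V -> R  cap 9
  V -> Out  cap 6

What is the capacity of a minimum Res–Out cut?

Augment Res→P→U→Out: bottleneck 3, flow now 3.
Augment Res→Q→R→Out: bottleneck 9, flow now 12.
Augment Res→Q→V→Out: bottleneck 2, flow now 14.
No augmenting path remains; maximum flow = 14.
By max-flow min-cut, the minimum cut capacity equals the max flow.
In the residual graph, reachable from Res: {Res, P, Q}.
Min-cut edges: P→U (3), Q→R (9), Q→V (2); capacity 3 + 9 + 2 = 14.

14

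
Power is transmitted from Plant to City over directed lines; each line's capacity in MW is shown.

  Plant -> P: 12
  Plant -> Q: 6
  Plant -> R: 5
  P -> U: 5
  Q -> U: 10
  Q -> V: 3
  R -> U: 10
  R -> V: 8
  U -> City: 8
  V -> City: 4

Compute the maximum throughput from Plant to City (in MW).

Augment Plant→P→U→City: bottleneck 5, flow now 5.
Augment Plant→Q→U→City: bottleneck 3, flow now 8.
Augment Plant→Q→V→City: bottleneck 3, flow now 11.
Augment Plant→R→V→City: bottleneck 1, flow now 12.
No augmenting path remains; maximum flow = 12.
In the residual graph, reachable from Plant: {Plant, P, Q, R, U, V}.
Min-cut edges: U→City (8), V→City (4); capacity 8 + 4 = 12.
This cut is saturated, so no flow can exceed 12.

12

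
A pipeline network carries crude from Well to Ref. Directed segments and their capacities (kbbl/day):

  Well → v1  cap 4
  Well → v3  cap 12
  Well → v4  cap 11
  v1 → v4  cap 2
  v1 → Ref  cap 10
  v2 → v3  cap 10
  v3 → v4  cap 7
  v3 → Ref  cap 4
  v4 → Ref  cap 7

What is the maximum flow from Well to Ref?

15

Augment Well→v1→Ref: bottleneck 4, flow now 4.
Augment Well→v3→Ref: bottleneck 4, flow now 8.
Augment Well→v4→Ref: bottleneck 7, flow now 15.
No augmenting path remains; maximum flow = 15.
In the residual graph, reachable from Well: {Well, v3, v4}.
Min-cut edges: Well→v1 (4), v3→Ref (4), v4→Ref (7); capacity 4 + 4 + 7 = 15.
This cut is saturated, so no flow can exceed 15.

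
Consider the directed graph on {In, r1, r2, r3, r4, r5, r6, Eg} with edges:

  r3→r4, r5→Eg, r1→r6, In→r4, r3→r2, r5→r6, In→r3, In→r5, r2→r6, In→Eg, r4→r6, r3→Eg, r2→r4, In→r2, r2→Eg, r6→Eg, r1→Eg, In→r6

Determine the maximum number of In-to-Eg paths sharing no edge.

Assign every edge capacity 1; by Menger, the answer equals the max flow.
Path In→Eg (+1); total 1.
Path In→r2→Eg (+1); total 2.
Path In→r3→Eg (+1); total 3.
Path In→r5→Eg (+1); total 4.
Path In→r6→Eg (+1); total 5.
No residual In→Eg path; max flow = 5.
Certifying cut of size 5: {In→Eg, In→r2, In→r3, In→r5, r6→Eg}.

5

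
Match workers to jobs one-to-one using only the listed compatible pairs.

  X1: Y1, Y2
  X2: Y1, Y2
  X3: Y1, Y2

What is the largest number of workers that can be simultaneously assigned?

2

Unit-capacity flow: source→left, listed edges, right→sink; max matching = max flow.
Augmenting path X1→Y1 (+1); matched 1.
Augmenting path X2→Y2 (+1); matched 2.
No augmenting path remains; maximum matching = 2.
König certificate: {Y1, Y2} is a vertex cover of size 2 (every listed pair touches it), so no matching can be larger.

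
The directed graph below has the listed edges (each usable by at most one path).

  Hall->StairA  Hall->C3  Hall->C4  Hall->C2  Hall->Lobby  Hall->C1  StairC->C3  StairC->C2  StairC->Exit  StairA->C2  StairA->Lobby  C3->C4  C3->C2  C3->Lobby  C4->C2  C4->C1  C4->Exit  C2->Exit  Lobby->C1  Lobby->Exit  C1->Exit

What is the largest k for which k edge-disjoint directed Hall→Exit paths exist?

4

Assign every edge capacity 1; by Menger, the answer equals the max flow.
Path Hall→C4→Exit (+1); total 1.
Path Hall→C2→Exit (+1); total 2.
Path Hall→Lobby→Exit (+1); total 3.
Path Hall→C1→Exit (+1); total 4.
No residual Hall→Exit path; max flow = 4.
Certifying cut of size 4: {C1→Exit, C2→Exit, C4→Exit, Lobby→Exit}.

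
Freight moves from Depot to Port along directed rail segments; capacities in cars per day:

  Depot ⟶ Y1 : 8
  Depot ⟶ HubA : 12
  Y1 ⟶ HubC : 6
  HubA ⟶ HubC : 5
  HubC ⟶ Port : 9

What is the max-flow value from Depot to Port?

Augment Depot→Y1→HubC→Port: bottleneck 6, flow now 6.
Augment Depot→HubA→HubC→Port: bottleneck 3, flow now 9.
No augmenting path remains; maximum flow = 9.
In the residual graph, reachable from Depot: {Depot, Y1, HubA, HubC}.
Min-cut edges: HubC→Port (9); capacity 9 = 9.
This cut is saturated, so no flow can exceed 9.

9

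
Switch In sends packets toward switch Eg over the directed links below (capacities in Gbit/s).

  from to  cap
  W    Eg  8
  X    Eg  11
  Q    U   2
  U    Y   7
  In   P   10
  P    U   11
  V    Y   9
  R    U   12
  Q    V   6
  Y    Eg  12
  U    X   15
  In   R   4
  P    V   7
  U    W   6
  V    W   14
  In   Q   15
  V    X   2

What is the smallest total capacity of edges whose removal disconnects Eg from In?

22

Augment In→P→U→W→Eg: bottleneck 6, flow now 6.
Augment In→P→U→X→Eg: bottleneck 4, flow now 10.
Augment In→Q→U→X→Eg: bottleneck 2, flow now 12.
Augment In→Q→V→W→Eg: bottleneck 2, flow now 14.
Augment In→Q→V→X→Eg: bottleneck 2, flow now 16.
Augment In→Q→V→Y→Eg: bottleneck 2, flow now 18.
Augment In→R→U→X→Eg: bottleneck 3, flow now 21.
Augment In→R→U→Y→Eg: bottleneck 1, flow now 22.
No augmenting path remains; maximum flow = 22.
By max-flow min-cut, the minimum cut capacity equals the max flow.
In the residual graph, reachable from In: {In, Q}.
Min-cut edges: In→P (10), In→R (4), Q→U (2), Q→V (6); capacity 10 + 4 + 2 + 6 = 22.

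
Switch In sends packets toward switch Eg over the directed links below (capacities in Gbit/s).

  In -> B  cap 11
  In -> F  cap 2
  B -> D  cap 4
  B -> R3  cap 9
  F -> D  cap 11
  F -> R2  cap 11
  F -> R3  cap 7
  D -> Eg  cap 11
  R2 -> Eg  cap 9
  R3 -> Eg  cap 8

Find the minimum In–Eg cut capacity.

13

Augment In→B→D→Eg: bottleneck 4, flow now 4.
Augment In→B→R3→Eg: bottleneck 7, flow now 11.
Augment In→F→D→Eg: bottleneck 2, flow now 13.
No augmenting path remains; maximum flow = 13.
By max-flow min-cut, the minimum cut capacity equals the max flow.
In the residual graph, reachable from In: {In}.
Min-cut edges: In→B (11), In→F (2); capacity 11 + 2 = 13.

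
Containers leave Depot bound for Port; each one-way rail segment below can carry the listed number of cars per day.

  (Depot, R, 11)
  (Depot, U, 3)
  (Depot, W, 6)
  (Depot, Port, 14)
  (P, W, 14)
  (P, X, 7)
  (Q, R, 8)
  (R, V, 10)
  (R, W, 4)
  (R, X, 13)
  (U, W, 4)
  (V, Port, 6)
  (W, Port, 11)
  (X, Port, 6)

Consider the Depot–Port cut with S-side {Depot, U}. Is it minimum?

No — its capacity is 35, but the minimum cut has capacity 34.

Given cut capacity: 11 + 6 + 14 + 4 = 35.
Augment Depot→Port: bottleneck 14, flow now 14.
Augment Depot→W→Port: bottleneck 6, flow now 20.
Augment Depot→R→V→Port: bottleneck 6, flow now 26.
Augment Depot→R→W→Port: bottleneck 4, flow now 30.
Augment Depot→R→X→Port: bottleneck 1, flow now 31.
Augment Depot→U→W→Port: bottleneck 1, flow now 32.
Augment Depot→U→W→R→X→Port: bottleneck 2, flow now 34. (uses reverse residual edge)
No augmenting path remains; maximum flow = 34.
In the residual graph, reachable from Depot: {Depot}.
Min-cut edges: Depot→R (11), Depot→U (3), Depot→W (6), Depot→Port (14); capacity 11 + 3 + 6 + 14 = 34.
Cut capacity 35 exceeds the max flow 34, so it is not minimum.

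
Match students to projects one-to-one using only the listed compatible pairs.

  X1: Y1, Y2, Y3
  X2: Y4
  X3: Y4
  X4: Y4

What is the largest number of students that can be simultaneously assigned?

2

Unit-capacity flow: source→left, listed edges, right→sink; max matching = max flow.
Augmenting path X1→Y1 (+1); matched 1.
Augmenting path X2→Y4 (+1); matched 2.
No augmenting path remains; maximum matching = 2.
König certificate: {X1, Y4} is a vertex cover of size 2 (every listed pair touches it), so no matching can be larger.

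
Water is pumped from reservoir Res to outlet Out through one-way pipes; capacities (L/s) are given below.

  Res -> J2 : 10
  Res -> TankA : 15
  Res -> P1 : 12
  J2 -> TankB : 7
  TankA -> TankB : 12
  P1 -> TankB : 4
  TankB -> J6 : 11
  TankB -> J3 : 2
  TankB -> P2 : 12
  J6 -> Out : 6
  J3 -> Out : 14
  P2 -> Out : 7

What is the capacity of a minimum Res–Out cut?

Augment Res→J2→TankB→J6→Out: bottleneck 6, flow now 6.
Augment Res→J2→TankB→J3→Out: bottleneck 1, flow now 7.
Augment Res→TankA→TankB→J3→Out: bottleneck 1, flow now 8.
Augment Res→TankA→TankB→P2→Out: bottleneck 7, flow now 15.
No augmenting path remains; maximum flow = 15.
By max-flow min-cut, the minimum cut capacity equals the max flow.
In the residual graph, reachable from Res: {Res, J2, TankA, P1, TankB, J6, P2}.
Min-cut edges: TankB→J3 (2), J6→Out (6), P2→Out (7); capacity 2 + 6 + 7 = 15.

15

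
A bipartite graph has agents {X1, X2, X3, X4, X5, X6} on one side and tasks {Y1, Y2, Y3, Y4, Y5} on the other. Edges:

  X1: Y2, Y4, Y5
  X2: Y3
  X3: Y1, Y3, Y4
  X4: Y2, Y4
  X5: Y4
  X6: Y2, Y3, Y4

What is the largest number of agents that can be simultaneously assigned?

Unit-capacity flow: source→left, listed edges, right→sink; max matching = max flow.
Augmenting path X1→Y2 (+1); matched 1.
Augmenting path X2→Y3 (+1); matched 2.
Augmenting path X3→Y1 (+1); matched 3.
Augmenting path X4→Y4 (+1); matched 4.
Augmenting path X6→Y2→X1→Y5 (+1); matched 5.
No augmenting path remains; maximum matching = 5.
König certificate: {X1, X3, Y2, Y3, Y4} is a vertex cover of size 5 (every listed pair touches it), so no matching can be larger.

5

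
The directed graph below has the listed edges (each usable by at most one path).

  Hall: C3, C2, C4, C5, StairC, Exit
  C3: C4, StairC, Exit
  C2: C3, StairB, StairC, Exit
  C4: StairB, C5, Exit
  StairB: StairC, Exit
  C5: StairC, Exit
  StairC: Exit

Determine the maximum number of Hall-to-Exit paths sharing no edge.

Assign every edge capacity 1; by Menger, the answer equals the max flow.
Path Hall→Exit (+1); total 1.
Path Hall→C3→Exit (+1); total 2.
Path Hall→C2→Exit (+1); total 3.
Path Hall→C4→Exit (+1); total 4.
Path Hall→C5→Exit (+1); total 5.
Path Hall→StairC→Exit (+1); total 6.
No residual Hall→Exit path; max flow = 6.
Certifying cut of size 6: {Hall→C2, Hall→C3, Hall→C4, Hall→C5, Hall→Exit, Hall→StairC}.

6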